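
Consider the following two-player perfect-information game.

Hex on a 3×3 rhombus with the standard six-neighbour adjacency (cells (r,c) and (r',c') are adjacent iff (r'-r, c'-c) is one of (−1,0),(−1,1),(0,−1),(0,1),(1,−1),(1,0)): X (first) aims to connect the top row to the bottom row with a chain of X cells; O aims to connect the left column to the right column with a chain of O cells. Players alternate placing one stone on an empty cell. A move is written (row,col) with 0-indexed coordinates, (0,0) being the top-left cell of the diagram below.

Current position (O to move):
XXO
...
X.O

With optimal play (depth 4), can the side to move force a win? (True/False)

p1 O@[XXO/.../X.O]: (1,0)[XXO/O../X.O]-1* (1,1)[XXO/.O./X.O]-1 (1,2)[XXO/..O/X.O]-1 (2,1)[XXO/.../XOO]-1
p2 X@[XXO/O../X.O]: (1,1)[XXO/OX./X.O]+1* (1,2)[XXO/O.X/X.O]-1 (2,1)[XXO/O../XXO]-1
p3 O@[XXO/OX./X.O] terminal -1; root [XXO/.../X.O] d4

O winning at [XXO/.../X.O]: False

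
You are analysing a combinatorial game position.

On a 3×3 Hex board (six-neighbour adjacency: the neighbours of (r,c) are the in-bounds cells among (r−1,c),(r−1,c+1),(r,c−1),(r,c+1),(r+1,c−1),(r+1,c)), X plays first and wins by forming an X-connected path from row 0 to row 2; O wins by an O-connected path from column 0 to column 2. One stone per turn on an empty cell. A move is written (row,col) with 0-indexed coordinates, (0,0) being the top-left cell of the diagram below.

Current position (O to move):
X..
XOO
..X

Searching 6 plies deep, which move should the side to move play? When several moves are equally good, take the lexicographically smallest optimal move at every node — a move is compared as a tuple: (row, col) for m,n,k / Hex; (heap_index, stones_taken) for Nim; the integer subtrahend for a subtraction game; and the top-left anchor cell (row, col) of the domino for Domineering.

O's best at [X../XOO/..X]: (2,0)

[X../XOO/..X] O move#1: (0,1):-1/XO./XOO/..X, (0,2):-1/X.O/XOO/..X, (2,0):+1/X../XOO/O.X*, (2,1):-1/X../XOO/.OX
[X../XOO/O.X] end (terminal -1, X#2); searched X../XOO/..X to 6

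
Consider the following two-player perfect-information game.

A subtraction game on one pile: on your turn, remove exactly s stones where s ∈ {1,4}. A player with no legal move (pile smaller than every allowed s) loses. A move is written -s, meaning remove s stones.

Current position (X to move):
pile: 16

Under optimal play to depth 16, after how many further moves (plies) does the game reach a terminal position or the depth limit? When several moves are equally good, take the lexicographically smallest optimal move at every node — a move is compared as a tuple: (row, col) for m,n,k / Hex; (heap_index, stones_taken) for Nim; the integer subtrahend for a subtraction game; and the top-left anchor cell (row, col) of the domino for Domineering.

[16] X move#1: -1:+1/15*, -4:+1/12
[15] O move#2: -1:-1/14*, -4:-1/11
[14] X move#3: -1:-1/13, -4:+1/10*
[10] O move#4: -1:-1/9*, -4:-1/6
[9] X move#5: -1:-1/8, -4:+1/5*
[5] O move#6: -1:-1/4*, -4:-1/1
[4] X move#7: -1:-1/3, -4:+1/0*
[0] end (terminal -1, O#8); searched 16 to 16

PV length from [16]: 7 plies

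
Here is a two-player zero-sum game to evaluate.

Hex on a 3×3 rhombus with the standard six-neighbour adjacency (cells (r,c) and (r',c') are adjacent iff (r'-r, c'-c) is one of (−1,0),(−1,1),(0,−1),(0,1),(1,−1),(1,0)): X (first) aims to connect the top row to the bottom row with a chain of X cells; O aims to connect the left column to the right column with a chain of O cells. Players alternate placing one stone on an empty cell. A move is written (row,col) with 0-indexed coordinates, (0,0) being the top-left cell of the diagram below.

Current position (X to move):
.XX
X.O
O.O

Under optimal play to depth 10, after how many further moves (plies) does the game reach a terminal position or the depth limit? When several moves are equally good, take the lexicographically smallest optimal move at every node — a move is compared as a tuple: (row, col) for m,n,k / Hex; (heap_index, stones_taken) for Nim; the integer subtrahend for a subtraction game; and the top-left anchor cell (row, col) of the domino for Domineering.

[.XX/X.O/O.O] X move#1: (0,0):-1/XXX/X.O/O.O*, (1,1):-1/.XX/XXO/O.O, (2,1):-1/.XX/X.O/OXO
[XXX/X.O/O.O] O move#2: (1,1):+1/XXX/XOO/O.O*, (2,1):+1/XXX/X.O/OOO
[XXX/XOO/O.O] end (terminal -1, X#3); searched .XX/X.O/O.O to 10

PV length from [.XX/X.O/O.O]: 2 plies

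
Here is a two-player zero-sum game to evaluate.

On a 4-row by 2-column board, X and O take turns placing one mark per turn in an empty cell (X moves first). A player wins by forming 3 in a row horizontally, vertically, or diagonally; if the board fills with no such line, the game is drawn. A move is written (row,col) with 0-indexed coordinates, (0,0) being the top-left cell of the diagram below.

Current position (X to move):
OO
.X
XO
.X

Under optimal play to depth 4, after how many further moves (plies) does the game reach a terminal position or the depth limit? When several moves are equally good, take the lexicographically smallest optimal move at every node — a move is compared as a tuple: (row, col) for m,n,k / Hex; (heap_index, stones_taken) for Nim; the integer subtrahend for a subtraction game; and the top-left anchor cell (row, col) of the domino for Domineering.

PV length from [OO/.X/XO/.X]: 2 plies

ply 1, X at OO/.X/XO/.X | (1,0)=+0→OO/XX/XO/.X*; (3,0)=+0→OO/.X/XO/XX
ply 2, O at OO/XX/XO/.X | (3,0)=+0→OO/XX/XO/OX*
ply 3: OO/XX/XO/OX is terminal +0 (X); from OO/.X/XO/.X depth 4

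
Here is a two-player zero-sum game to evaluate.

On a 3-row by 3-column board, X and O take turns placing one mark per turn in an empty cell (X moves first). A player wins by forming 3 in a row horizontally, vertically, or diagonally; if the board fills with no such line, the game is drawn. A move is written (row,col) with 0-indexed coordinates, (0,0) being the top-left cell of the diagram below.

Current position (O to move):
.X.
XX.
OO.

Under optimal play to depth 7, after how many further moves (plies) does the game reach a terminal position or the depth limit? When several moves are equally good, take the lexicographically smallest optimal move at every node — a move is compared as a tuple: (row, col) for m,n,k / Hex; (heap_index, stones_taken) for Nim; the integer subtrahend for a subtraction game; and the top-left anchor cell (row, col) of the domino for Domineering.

[.X./XX./OO.] O move#1: (0,0):-1/OX./XX./OO., (0,2):-1/.XO/XX./OO., (1,2):+0/.X./XXO/OO., (2,2):+1/.X./XX./OOO*
[.X./XX./OOO] end (terminal -1, X#2); searched .X./XX./OO. to 7

PV length from [.X./XX./OO.]: 1 ply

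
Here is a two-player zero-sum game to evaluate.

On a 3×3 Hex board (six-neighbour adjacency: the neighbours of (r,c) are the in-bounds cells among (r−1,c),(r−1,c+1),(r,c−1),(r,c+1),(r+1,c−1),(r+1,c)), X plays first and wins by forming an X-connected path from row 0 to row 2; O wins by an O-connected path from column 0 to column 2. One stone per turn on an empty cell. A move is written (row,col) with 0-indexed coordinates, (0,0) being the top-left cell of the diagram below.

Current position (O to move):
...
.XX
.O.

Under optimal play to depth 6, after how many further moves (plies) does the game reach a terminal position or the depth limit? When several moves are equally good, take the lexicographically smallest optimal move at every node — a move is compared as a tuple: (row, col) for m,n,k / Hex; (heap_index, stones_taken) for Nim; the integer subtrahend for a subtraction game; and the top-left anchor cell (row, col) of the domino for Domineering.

ply 1, O at .../.XX/.O. | (0,0)=-1→O../.XX/.O.*; (0,1)=-1→.O./.XX/.O.; (0,2)=-1→..O/.XX/.O.; (1,0)=-1→.../OXX/.O.; (2,0)=-1→.../.XX/OO.; (2,2)=-1→.../.XX/.OO
ply 2, X at O../.XX/.O. | (0,1)=+1→OX./.XX/.O.*; (0,2)=+1→O.X/.XX/.O.; (1,0)=+1→O../XXX/.O.; (2,0)=+1→O../.XX/XO.; (2,2)=+1→O../.XX/.OX
ply 3, O at OX./.XX/.O. | (0,2)=-1→OXO/.XX/.O.*; (1,0)=-1→OX./OXX/.O.; (2,0)=-1→OX./.XX/OO.; (2,2)=-1→OX./.XX/.OO
ply 4, X at OXO/.XX/.O. | (1,0)=+1→OXO/XXX/.O.*; (2,0)=+1→OXO/.XX/XO.; (2,2)=+1→OXO/.XX/.OX
ply 5, O at OXO/XXX/.O. | (2,0)=-1→OXO/XXX/OO.*; (2,2)=-1→OXO/XXX/.OO
ply 6, X at OXO/XXX/OO. | (2,2)=+1→OXO/XXX/OOX*
ply 7: OXO/XXX/OOX is terminal -1 (O); from .../.XX/.O. depth 6

PV length from [.../.XX/.O.]: 6 plies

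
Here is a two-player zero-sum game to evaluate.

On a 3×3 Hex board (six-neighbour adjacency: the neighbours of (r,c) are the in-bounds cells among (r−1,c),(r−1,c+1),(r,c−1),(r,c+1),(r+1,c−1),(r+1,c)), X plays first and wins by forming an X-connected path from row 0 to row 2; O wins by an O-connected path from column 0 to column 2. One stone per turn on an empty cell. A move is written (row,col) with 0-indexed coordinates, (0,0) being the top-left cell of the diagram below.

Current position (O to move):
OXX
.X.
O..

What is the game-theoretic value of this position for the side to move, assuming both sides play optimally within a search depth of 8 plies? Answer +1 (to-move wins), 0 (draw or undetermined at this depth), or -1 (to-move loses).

[OXX/.X./O..] O move#1: (1,0):-1/OXX/OX./O.., (1,2):-1/OXX/.XO/O.., (2,1):+1/OXX/.X./OO.*, (2,2):-1/OXX/.X./O.O
[OXX/.X./OO.] X move#2: (1,0):-1/OXX/XX./OO.*, (1,2):-1/OXX/.XX/OO., (2,2):-1/OXX/.X./OOX
[OXX/XX./OO.] O move#3: (1,2):+1/OXX/XXO/OO.*, (2,2):+1/OXX/XX./OOO
[OXX/XXO/OO.] end (terminal -1, X#4); searched OXX/.X./O.. to 8

value(OXX/.X./O.., O) = +1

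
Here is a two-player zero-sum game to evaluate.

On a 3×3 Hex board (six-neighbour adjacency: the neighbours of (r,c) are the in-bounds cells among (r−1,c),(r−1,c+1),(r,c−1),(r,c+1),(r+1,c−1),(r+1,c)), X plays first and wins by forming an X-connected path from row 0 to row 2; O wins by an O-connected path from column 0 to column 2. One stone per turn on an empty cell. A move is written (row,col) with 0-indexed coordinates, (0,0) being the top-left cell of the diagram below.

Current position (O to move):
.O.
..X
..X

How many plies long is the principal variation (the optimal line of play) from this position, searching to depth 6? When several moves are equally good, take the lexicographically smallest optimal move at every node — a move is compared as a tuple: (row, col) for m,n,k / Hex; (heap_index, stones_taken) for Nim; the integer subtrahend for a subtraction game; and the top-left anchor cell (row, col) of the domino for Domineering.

PV length from [.O./..X/..X]: 3 plies

p1 O@[.O./..X/..X]: (0,0)[OO./..X/..X]-1 (0,2)[.OO/..X/..X]+1* (1,0)[.O./O.X/..X]-1 (1,1)[.O./.OX/..X]-1 (2,0)[.O./..X/O.X]-1 (2,1)[.O./..X/.OX]-1
p2 X@[.OO/..X/..X]: (0,0)[XOO/..X/..X]-1* (1,0)[.OO/X.X/..X]-1 (1,1)[.OO/.XX/..X]-1 (2,0)[.OO/..X/X.X]-1 (2,1)[.OO/..X/.XX]-1
p3 O@[XOO/..X/..X]: (1,0)[XOO/O.X/..X]+1* (1,1)[XOO/.OX/..X]+1 (2,0)[XOO/..X/O.X]+1 (2,1)[XOO/..X/.OX]-1
p4 X@[XOO/O.X/..X] terminal -1; root [.O./..X/..X] d6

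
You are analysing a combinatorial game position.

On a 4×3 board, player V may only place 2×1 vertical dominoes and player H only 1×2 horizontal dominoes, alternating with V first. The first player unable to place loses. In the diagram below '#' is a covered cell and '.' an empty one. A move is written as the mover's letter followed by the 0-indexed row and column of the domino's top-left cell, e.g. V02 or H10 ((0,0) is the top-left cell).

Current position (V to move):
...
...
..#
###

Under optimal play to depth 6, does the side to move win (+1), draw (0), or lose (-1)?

[.../.../..#/###] V move#1: V00:-1/#../#../..#/###, V01:+1/.#./.#./..#/###*, V02:-1/..#/..#/..#/###, V10:-1/.../#../#.#/###, V11:+1/.../.#./.##/###
[.#./.#./..#/###] H move#2: H20:-1/.#./.#./###/###*
[.#./.#./###/###] V move#3: V00:+1/##./##./###/###*, V02:+1/.##/.##/###/###
[##./##./###/###] end (terminal -1, H#4); searched .../.../..#/### to 6

value(.../.../..#/###, V) = +1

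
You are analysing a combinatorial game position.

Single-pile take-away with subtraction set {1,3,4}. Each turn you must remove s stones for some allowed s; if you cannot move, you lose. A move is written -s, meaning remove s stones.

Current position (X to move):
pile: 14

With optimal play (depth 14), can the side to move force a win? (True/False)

X winning at [14]: False

ply 1, X at 14 | -1=-1→13*; -3=-1→11; -4=-1→10
ply 2, O at 13 | -1=-1→12; -3=-1→10; -4=+1→9*
ply 3, X at 9 | -1=-1→8*; -3=-1→6; -4=-1→5
ply 4, O at 8 | -1=+1→7*; -3=-1→5; -4=-1→4
ply 5, X at 7 | -1=-1→6*; -3=-1→4; -4=-1→3
ply 6, O at 6 | -1=-1→5; -3=-1→3; -4=+1→2*
ply 7, X at 2 | -1=-1→1*
ply 8, O at 1 | -1=+1→0*
ply 9: 0 is terminal -1 (X); from 14 depth 14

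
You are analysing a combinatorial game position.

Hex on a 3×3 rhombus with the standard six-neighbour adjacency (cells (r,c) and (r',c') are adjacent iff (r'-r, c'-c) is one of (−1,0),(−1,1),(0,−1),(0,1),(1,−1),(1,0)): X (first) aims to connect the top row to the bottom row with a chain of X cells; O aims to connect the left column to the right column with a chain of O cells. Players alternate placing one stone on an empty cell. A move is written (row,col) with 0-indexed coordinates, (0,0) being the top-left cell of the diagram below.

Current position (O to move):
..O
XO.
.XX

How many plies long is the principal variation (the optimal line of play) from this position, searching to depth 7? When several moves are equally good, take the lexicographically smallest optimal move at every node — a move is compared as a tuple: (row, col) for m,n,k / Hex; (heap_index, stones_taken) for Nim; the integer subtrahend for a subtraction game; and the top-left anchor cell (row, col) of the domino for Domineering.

[..O/XO./.XX] O move#1: (0,0):+1/O.O/XO./.XX*, (0,1):+1/.OO/XO./.XX, (1,2):-1/..O/XOO/.XX, (2,0):+1/..O/XO./OXX
[O.O/XO./.XX] X move#2: (0,1):-1/OXO/XO./.XX*, (1,2):-1/O.O/XOX/.XX, (2,0):-1/O.O/XO./XXX
[OXO/XO./.XX] O move#3: (1,2):-1/OXO/XOO/.XX, (2,0):+1/OXO/XO./OXX*
[OXO/XO./OXX] end (terminal -1, X#4); searched ..O/XO./.XX to 7

PV length from [..O/XO./.XX]: 3 plies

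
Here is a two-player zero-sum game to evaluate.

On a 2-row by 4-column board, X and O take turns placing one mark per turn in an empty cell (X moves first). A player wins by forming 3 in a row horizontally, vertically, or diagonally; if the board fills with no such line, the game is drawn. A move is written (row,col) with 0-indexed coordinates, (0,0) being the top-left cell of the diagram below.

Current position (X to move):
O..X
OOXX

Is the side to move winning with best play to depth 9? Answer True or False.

ply 1, X at O..X/OOXX | (0,1)=+0→OX.X/OOXX*; (0,2)=+0→O.XX/OOXX
ply 2, O at OX.X/OOXX | (0,2)=+0→OXOX/OOXX*
ply 3: OXOX/OOXX is terminal +0 (X); from O..X/OOXX depth 9

X winning at [O..X/OOXX]: False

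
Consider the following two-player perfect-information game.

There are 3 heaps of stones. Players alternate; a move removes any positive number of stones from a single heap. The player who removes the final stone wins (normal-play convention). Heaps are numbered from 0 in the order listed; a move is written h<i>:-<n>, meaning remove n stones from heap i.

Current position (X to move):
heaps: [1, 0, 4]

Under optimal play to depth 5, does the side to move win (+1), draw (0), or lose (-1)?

value((1,0,4), X) = +1

ply 1, X at (1,0,4) | h0:-1=-1→(0,0,4); h2:-1=-1→(1,0,3); h2:-2=-1→(1,0,2); h2:-3=+1→(1,0,1)*; h2:-4=-1→(1,0,0)
ply 2, O at (1,0,1) | h0:-1=-1→(0,0,1)*; h2:-1=-1→(1,0,0)
ply 3, X at (0,0,1) | h2:-1=+1→(0,0,0)*
ply 4: (0,0,0) is terminal -1 (O); from (1,0,4) depth 5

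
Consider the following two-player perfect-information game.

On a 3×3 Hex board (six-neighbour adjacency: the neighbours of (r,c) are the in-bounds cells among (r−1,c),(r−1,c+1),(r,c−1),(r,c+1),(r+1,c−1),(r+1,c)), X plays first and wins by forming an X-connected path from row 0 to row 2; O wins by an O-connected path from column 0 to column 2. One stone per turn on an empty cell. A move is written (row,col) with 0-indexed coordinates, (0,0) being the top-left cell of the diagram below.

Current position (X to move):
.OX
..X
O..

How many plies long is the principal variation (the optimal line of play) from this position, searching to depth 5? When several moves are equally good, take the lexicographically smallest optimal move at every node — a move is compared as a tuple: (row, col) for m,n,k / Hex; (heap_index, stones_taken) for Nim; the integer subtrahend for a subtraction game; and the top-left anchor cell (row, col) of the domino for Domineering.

ply 1, X at .OX/..X/O.. | (0,0)=+1→XOX/..X/O..*; (1,0)=+1→.OX/X.X/O..; (1,1)=+1→.OX/.XX/O..; (2,1)=+1→.OX/..X/OX.; (2,2)=+1→.OX/..X/O.X
ply 2, O at XOX/..X/O.. | (1,0)=-1→XOX/O.X/O..*; (1,1)=-1→XOX/.OX/O..; (2,1)=-1→XOX/..X/OO.; (2,2)=-1→XOX/..X/O.O
ply 3, X at XOX/O.X/O.. | (1,1)=+1→XOX/OXX/O..*; (2,1)=+1→XOX/O.X/OX.; (2,2)=+1→XOX/O.X/O.X
ply 4, O at XOX/OXX/O.. | (2,1)=-1→XOX/OXX/OO.*; (2,2)=-1→XOX/OXX/O.O
ply 5, X at XOX/OXX/OO. | (2,2)=+1→XOX/OXX/OOX*
ply 6: XOX/OXX/OOX is terminal -1 (O); from .OX/..X/O.. depth 5

PV length from [.OX/..X/O..]: 5 plies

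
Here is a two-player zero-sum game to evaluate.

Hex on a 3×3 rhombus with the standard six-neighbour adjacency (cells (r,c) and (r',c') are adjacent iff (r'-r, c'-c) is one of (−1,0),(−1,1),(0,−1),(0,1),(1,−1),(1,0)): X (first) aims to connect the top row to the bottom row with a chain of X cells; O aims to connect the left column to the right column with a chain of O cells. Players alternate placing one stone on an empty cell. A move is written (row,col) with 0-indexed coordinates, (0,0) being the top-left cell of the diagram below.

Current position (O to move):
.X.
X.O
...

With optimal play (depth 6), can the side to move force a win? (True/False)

[.X./X.O/...] O move#1: (0,0):-1/OX./X.O/..., (0,2):-1/.XO/X.O/..., (1,1):-1/.X./XOO/..., (2,0):+1/.X./X.O/O..*, (2,1):-1/.X./X.O/.O., (2,2):-1/.X./X.O/..O
[.X./X.O/O..] X move#2: (0,0):-1/XX./X.O/O..*, (0,2):-1/.XX/X.O/O.., (1,1):-1/.X./XXO/O.., (2,1):-1/.X./X.O/OX., (2,2):-1/.X./X.O/O.X
[XX./X.O/O..] O move#3: (0,2):+1/XXO/X.O/O..*, (1,1):+1/XX./XOO/O.., (2,1):+1/XX./X.O/OO., (2,2):+1/XX./X.O/O.O
[XXO/X.O/O..] X move#4: (1,1):-1/XXO/XXO/O..*, (2,1):-1/XXO/X.O/OX., (2,2):-1/XXO/X.O/O.X
[XXO/XXO/O..] O move#5: (2,1):+1/XXO/XXO/OO.*, (2,2):-1/XXO/XXO/O.O
[XXO/XXO/OO.] end (terminal -1, X#6); searched .X./X.O/... to 6

O winning at [.X./X.O/...]: True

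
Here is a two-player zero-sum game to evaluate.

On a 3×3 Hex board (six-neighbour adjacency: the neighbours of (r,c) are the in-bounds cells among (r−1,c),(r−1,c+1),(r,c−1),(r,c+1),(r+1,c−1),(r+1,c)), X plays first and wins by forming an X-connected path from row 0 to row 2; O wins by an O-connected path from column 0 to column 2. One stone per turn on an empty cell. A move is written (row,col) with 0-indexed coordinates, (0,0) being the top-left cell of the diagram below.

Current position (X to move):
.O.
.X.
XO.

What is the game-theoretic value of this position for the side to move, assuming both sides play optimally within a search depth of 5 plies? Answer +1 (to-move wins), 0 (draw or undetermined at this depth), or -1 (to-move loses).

value(.O./.X./XO., X) = +1

ply 1, X at .O./.X./XO. | (0,0)=+1→XO./.X./XO.*; (0,2)=+1→.OX/.X./XO.; (1,0)=+1→.O./XX./XO.; (1,2)=-1→.O./.XX/XO.; (2,2)=-1→.O./.X./XOX
ply 2, O at XO./.X./XO. | (0,2)=-1→XOO/.X./XO.*; (1,0)=-1→XO./OX./XO.; (1,2)=-1→XO./.XO/XO.; (2,2)=-1→XO./.X./XOO
ply 3, X at XOO/.X./XO. | (1,0)=+1→XOO/XX./XO.*; (1,2)=-1→XOO/.XX/XO.; (2,2)=-1→XOO/.X./XOX
ply 4: XOO/XX./XO. is terminal -1 (O); from .O./.X./XO. depth 5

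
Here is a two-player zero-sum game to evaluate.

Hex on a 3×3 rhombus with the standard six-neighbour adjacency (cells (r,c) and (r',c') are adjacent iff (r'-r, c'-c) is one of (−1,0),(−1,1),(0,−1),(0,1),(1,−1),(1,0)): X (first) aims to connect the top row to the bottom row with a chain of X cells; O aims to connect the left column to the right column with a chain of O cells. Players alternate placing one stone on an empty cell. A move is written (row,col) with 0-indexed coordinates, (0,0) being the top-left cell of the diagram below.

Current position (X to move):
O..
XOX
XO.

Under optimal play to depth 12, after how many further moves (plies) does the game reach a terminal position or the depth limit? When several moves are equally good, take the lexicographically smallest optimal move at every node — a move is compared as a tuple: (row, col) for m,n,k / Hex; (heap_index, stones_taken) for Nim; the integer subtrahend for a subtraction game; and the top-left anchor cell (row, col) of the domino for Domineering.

[O../XOX/XO.] X move#1: (0,1):+1/OX./XOX/XO.*, (0,2):+1/O.X/XOX/XO., (2,2):+1/O../XOX/XOX
[OX./XOX/XO.] end (terminal -1, O#2); searched O../XOX/XO. to 12

PV length from [O../XOX/XO.]: 1 ply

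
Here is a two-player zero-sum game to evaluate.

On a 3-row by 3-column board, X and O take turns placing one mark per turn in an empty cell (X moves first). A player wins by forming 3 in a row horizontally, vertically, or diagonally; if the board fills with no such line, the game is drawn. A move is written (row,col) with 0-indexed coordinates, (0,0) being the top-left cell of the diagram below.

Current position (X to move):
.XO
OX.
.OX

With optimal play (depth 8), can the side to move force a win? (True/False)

[.XO/OX./.OX] X move#1: (0,0):+1/XXO/OX./.OX*, (1,2):+0/.XO/OXX/.OX, (2,0):+0/.XO/OX./XOX
[XXO/OX./.OX] end (terminal -1, O#2); searched .XO/OX./.OX to 8

X winning at [.XO/OX./.OX]: True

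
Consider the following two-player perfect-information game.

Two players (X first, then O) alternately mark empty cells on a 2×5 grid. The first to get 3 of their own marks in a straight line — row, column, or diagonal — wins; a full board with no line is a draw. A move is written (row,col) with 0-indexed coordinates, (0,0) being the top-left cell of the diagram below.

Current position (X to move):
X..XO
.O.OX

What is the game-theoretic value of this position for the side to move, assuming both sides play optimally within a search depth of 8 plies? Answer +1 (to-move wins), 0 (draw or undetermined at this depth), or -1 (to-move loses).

[X..XO/.O.OX] X move#1: (0,1):-1/XX.XO/.O.OX, (0,2):-1/X.XXO/.O.OX, (1,0):-1/X..XO/XO.OX, (1,2):+0/X..XO/.OXOX*
[X..XO/.OXOX] O move#2: (0,1):+0/XO.XO/.OXOX*, (0,2):+0/X.OXO/.OXOX, (1,0):+0/X..XO/OOXOX
[XO.XO/.OXOX] X move#3: (0,2):+0/XOXXO/.OXOX*, (1,0):+0/XO.XO/XOXOX
[XOXXO/.OXOX] O move#4: (1,0):+0/XOXXO/OOXOX*
[XOXXO/OOXOX] end (terminal +0, X#5); searched X..XO/.O.OX to 8

value(X..XO/.O.OX, X) = 0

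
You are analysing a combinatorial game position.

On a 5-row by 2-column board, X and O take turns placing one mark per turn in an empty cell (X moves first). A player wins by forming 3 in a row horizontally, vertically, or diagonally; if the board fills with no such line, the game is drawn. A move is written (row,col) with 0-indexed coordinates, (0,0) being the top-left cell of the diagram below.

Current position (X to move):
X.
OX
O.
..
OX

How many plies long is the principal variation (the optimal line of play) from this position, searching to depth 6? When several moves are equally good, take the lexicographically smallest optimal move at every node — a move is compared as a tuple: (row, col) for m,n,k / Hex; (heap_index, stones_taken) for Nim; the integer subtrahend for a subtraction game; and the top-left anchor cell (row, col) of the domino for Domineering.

PV length from [X./OX/O./../OX]: 4 plies

ply 1, X at X./OX/O./../OX | (0,1)=-1→XX/OX/O./../OX; (2,1)=-1→X./OX/OX/../OX; (3,0)=+0→X./OX/O./X./OX*; (3,1)=-1→X./OX/O./.X/OX
ply 2, O at X./OX/O./X./OX | (0,1)=+0→XO/OX/O./X./OX*; (2,1)=+0→X./OX/OO/X./OX; (3,1)=+0→X./OX/O./XO/OX
ply 3, X at XO/OX/O./X./OX | (2,1)=+0→XO/OX/OX/X./OX*; (3,1)=+0→XO/OX/O./XX/OX
ply 4, O at XO/OX/OX/X./OX | (3,1)=+0→XO/OX/OX/XO/OX*
ply 5: XO/OX/OX/XO/OX is terminal +0 (X); from X./OX/O./../OX depth 6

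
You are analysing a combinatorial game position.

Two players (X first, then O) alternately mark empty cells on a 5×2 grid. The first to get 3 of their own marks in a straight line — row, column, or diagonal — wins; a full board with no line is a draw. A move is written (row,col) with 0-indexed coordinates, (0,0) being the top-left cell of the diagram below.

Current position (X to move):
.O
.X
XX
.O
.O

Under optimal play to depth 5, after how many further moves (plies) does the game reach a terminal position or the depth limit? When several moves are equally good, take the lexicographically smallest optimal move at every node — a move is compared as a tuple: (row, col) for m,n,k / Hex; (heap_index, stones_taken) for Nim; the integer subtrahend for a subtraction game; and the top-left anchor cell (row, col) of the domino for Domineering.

PV length from [.O/.X/XX/.O/.O]: 3 plies

ply 1, X at .O/.X/XX/.O/.O | (0,0)=+0→XO/.X/XX/.O/.O; (1,0)=+1→.O/XX/XX/.O/.O*; (3,0)=+1→.O/.X/XX/XO/.O; (4,0)=+0→.O/.X/XX/.O/XO
ply 2, O at .O/XX/XX/.O/.O | (0,0)=-1→OO/XX/XX/.O/.O*; (3,0)=-1→.O/XX/XX/OO/.O; (4,0)=-1→.O/XX/XX/.O/OO
ply 3, X at OO/XX/XX/.O/.O | (3,0)=+1→OO/XX/XX/XO/.O*; (4,0)=+0→OO/XX/XX/.O/XO
ply 4: OO/XX/XX/XO/.O is terminal -1 (O); from .O/.X/XX/.O/.O depth 5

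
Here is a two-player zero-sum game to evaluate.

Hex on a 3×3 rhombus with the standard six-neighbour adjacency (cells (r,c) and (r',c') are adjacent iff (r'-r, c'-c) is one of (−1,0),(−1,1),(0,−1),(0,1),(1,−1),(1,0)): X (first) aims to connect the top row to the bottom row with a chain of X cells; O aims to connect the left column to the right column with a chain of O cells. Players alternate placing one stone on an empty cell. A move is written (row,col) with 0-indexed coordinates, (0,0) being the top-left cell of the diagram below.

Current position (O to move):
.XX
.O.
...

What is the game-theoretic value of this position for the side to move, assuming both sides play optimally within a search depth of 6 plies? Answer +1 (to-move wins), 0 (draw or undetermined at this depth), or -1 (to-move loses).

[.XX/.O./...] O move#1: (0,0):-1/OXX/.O./..., (1,0):-1/.XX/OO./..., (1,2):+1/.XX/.OO/...*, (2,0):-1/.XX/.O./O.., (2,1):+1/.XX/.O./.O., (2,2):+1/.XX/.O./..O
[.XX/.OO/...] X move#2: (0,0):-1/XXX/.OO/...*, (1,0):-1/.XX/XOO/..., (2,0):-1/.XX/.OO/X.., (2,1):-1/.XX/.OO/.X., (2,2):-1/.XX/.OO/..X
[XXX/.OO/...] O move#3: (1,0):+1/XXX/OOO/...*, (2,0):+1/XXX/.OO/O.., (2,1):+1/XXX/.OO/.O., (2,2):+1/XXX/.OO/..O
[XXX/OOO/...] end (terminal -1, X#4); searched .XX/.O./... to 6

value(.XX/.O./..., O) = +1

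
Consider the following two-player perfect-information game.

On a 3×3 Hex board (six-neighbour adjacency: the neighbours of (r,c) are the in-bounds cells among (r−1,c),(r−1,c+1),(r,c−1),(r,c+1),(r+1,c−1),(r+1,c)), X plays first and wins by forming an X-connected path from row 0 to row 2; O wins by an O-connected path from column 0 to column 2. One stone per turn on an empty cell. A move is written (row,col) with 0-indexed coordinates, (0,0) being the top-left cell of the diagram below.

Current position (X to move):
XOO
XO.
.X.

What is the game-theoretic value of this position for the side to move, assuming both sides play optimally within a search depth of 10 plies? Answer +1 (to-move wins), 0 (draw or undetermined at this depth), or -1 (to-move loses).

p1 X@[XOO/XO./.X.]: (1,2)[XOO/XOX/.X.]-1 (2,0)[XOO/XO./XX.]+1* (2,2)[XOO/XO./.XX]-1
p2 O@[XOO/XO./XX.] terminal -1; root [XOO/XO./.X.] d10

value(XOO/XO./.X., X) = +1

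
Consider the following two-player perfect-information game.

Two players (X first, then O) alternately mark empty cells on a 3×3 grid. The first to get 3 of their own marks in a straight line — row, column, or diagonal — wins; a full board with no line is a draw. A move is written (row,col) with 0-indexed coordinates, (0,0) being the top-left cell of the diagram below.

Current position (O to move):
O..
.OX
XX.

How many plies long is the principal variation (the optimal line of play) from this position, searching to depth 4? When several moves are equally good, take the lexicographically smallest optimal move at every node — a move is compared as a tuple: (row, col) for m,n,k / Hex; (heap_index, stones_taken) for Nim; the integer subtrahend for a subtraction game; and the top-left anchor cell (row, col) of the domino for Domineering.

[O../.OX/XX.] O move#1: (0,1):-1/OO./.OX/XX., (0,2):-1/O.O/.OX/XX., (1,0):-1/O../OOX/XX., (2,2):+1/O../.OX/XXO*
[O../.OX/XXO] end (terminal -1, X#2); searched O../.OX/XX. to 4

PV length from [O../.OX/XX.]: 1 ply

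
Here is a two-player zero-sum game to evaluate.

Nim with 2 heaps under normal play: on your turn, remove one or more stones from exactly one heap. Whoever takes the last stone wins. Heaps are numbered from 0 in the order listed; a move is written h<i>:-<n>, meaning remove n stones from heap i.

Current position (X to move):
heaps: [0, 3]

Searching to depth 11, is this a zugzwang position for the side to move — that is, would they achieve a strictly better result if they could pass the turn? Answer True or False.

zugzwang((0,3), X) = False

ply 1, X at (0,3) | h1:-1=-1→(0,2); h1:-2=-1→(0,1); h1:-3=+1→(0,0)*
ply 2: (0,0) is terminal -1 (O); from (0,3) depth 11
suppose X passes — search the same position with O to move:
pass> ply 1, O at (0,3) | h1:-1=-1→(0,2); h1:-2=-1→(0,1); h1:-3=+1→(0,0)*
pass> ply 2: (0,0) is terminal -1 (X); from (0,3) depth 11
for X: play +1, pass -1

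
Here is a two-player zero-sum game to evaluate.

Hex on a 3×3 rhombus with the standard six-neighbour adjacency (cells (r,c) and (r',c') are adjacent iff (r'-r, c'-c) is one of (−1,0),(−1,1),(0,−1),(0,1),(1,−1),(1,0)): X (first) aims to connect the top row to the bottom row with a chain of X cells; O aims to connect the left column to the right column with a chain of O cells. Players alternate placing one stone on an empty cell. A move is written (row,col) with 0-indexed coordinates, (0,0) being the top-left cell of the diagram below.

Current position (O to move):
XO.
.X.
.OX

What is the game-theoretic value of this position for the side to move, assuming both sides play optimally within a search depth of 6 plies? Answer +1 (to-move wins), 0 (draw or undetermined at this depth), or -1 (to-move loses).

ply 1, O at XO./.X./.OX | (0,2)=-1→XOO/.X./.OX*; (1,0)=-1→XO./OX./.OX; (1,2)=-1→XO./.XO/.OX; (2,0)=-1→XO./.X./OOX
ply 2, X at XOO/.X./.OX | (1,0)=+1→XOO/XX./.OX*; (1,2)=-1→XOO/.XX/.OX; (2,0)=-1→XOO/.X./XOX
ply 3, O at XOO/XX./.OX | (1,2)=-1→XOO/XXO/.OX*; (2,0)=-1→XOO/XX./OOX
ply 4, X at XOO/XXO/.OX | (2,0)=+1→XOO/XXO/XOX*
ply 5: XOO/XXO/XOX is terminal -1 (O); from XO./.X./.OX depth 6

value(XO./.X./.OX, O) = -1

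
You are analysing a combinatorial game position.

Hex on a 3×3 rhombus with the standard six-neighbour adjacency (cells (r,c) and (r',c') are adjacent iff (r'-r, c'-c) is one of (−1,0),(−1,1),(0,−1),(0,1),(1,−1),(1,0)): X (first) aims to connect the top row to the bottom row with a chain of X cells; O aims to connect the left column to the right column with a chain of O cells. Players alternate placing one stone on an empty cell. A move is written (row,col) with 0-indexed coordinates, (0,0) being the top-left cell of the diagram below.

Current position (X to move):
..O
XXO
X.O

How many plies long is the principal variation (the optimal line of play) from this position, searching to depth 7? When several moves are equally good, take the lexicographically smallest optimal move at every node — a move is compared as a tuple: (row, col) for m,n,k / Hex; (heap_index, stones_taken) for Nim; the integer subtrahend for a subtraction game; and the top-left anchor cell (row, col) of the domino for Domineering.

PV length from [..O/XXO/X.O]: 1 ply

ply 1, X at ..O/XXO/X.O | (0,0)=+1→X.O/XXO/X.O*; (0,1)=+1→.XO/XXO/X.O; (2,1)=+1→..O/XXO/XXO
ply 2: X.O/XXO/X.O is terminal -1 (O); from ..O/XXO/X.O depth 7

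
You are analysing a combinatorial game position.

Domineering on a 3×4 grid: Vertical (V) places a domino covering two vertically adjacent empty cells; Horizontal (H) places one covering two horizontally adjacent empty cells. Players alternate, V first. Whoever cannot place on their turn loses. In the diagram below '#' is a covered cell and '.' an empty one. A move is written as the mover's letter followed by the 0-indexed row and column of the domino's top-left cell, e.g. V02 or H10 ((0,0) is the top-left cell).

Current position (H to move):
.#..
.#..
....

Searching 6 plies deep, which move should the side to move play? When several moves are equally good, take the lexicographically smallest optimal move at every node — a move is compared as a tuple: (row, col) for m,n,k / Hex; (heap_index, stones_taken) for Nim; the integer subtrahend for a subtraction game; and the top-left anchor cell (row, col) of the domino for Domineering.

p1 H@[.#../.#../....]: H02[.###/.#../....]-1 H12[.#../.###/....]+1* H20[.#../.#../##..]-1 H21[.#../.#../.##.]-1 H22[.#../.#../..##]-1
p2 V@[.#../.###/....]: V00[##../####/....]-1* V10[.#../####/#...]-1
p3 H@[##../####/....]: H02[####/####/....]+1* H20[##../####/##..]+1 H21[##../####/.##.]+1 H22[##../####/..##]+1
p4 V@[####/####/....] terminal -1; root [.#../.#../....] d6

H's best at [.#../.#../....]: H12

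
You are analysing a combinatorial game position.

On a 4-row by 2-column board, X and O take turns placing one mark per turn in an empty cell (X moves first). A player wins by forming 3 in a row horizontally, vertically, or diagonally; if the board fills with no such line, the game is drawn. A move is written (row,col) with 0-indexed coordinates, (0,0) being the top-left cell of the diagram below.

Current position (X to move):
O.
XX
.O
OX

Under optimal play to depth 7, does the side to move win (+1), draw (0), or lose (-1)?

[O./XX/.O/OX] X move#1: (0,1):+0/OX/XX/.O/OX*, (2,0):+0/O./XX/XO/OX
[OX/XX/.O/OX] O move#2: (2,0):+0/OX/XX/OO/OX*
[OX/XX/OO/OX] end (terminal +0, X#3); searched O./XX/.O/OX to 7

value(O./XX/.O/OX, X) = 0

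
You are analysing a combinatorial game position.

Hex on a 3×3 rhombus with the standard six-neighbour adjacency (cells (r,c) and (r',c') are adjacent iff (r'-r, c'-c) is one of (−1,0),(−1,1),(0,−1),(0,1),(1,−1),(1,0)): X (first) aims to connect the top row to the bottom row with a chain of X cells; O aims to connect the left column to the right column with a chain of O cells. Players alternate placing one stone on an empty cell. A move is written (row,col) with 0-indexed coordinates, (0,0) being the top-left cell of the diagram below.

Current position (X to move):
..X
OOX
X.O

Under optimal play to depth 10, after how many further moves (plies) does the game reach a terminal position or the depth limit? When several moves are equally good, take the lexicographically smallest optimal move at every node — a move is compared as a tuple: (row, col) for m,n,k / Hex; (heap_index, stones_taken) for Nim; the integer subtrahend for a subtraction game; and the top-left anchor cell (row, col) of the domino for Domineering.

p1 X@[..X/OOX/X.O]: (0,0)[X.X/OOX/X.O]-1 (0,1)[.XX/OOX/X.O]-1 (2,1)[..X/OOX/XXO]+1*
p2 O@[..X/OOX/XXO] terminal -1; root [..X/OOX/X.O] d10

PV length from [..X/OOX/X.O]: 1 ply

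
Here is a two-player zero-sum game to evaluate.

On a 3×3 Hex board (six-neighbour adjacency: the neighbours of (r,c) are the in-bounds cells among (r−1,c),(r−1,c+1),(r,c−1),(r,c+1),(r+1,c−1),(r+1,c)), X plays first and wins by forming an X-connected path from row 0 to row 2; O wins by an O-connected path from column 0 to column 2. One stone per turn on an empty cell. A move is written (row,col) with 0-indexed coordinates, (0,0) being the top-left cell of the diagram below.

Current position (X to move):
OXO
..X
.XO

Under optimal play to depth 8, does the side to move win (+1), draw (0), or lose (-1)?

value(OXO/..X/.XO, X) = +1

[OXO/..X/.XO] X move#1: (1,0):+1/OXO/X.X/.XO*, (1,1):+1/OXO/.XX/.XO, (2,0):+1/OXO/..X/XXO
[OXO/X.X/.XO] O move#2: (1,1):-1/OXO/XOX/.XO*, (2,0):-1/OXO/X.X/OXO
[OXO/XOX/.XO] X move#3: (2,0):+1/OXO/XOX/XXO*
[OXO/XOX/XXO] end (terminal -1, O#4); searched OXO/..X/.XO to 8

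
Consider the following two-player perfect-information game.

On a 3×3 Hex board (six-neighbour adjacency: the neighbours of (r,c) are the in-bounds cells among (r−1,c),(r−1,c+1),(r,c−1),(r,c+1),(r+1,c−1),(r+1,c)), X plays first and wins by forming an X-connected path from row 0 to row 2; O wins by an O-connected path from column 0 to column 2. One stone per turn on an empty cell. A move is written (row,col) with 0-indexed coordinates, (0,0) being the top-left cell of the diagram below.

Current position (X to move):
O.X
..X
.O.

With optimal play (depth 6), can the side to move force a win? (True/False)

X winning at [O.X/..X/.O.]: True

p1 X@[O.X/..X/.O.]: (0,1)[OXX/..X/.O.]+1* (1,0)[O.X/X.X/.O.]+1 (1,1)[O.X/.XX/.O.]+1 (2,0)[O.X/..X/XO.]+1 (2,2)[O.X/..X/.OX]+1
p2 O@[OXX/..X/.O.]: (1,0)[OXX/O.X/.O.]-1* (1,1)[OXX/.OX/.O.]-1 (2,0)[OXX/..X/OO.]-1 (2,2)[OXX/..X/.OO]-1
p3 X@[OXX/O.X/.O.]: (1,1)[OXX/OXX/.O.]+1* (2,0)[OXX/O.X/XO.]+1 (2,2)[OXX/O.X/.OX]+1
p4 O@[OXX/OXX/.O.]: (2,0)[OXX/OXX/OO.]-1* (2,2)[OXX/OXX/.OO]-1
p5 X@[OXX/OXX/OO.]: (2,2)[OXX/OXX/OOX]+1*
p6 O@[OXX/OXX/OOX] terminal -1; root [O.X/..X/.O.] d6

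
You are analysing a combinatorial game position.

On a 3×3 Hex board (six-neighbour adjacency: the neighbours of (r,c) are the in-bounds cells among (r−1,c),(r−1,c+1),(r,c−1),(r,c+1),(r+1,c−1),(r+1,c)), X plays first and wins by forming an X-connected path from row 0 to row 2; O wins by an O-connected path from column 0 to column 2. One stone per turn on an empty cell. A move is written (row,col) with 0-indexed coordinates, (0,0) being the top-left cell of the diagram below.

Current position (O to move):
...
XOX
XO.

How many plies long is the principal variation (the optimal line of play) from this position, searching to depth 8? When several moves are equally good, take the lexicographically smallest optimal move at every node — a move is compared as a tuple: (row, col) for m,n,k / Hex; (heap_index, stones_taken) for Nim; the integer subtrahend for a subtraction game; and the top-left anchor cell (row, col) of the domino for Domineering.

p1 O@[.../XOX/XO.]: (0,0)[O../XOX/XO.]-1* (0,1)[.O./XOX/XO.]-1 (0,2)[..O/XOX/XO.]-1 (2,2)[.../XOX/XOO]-1
p2 X@[O../XOX/XO.]: (0,1)[OX./XOX/XO.]+1* (0,2)[O.X/XOX/XO.]+1 (2,2)[O../XOX/XOX]+1
p3 O@[OX./XOX/XO.] terminal -1; root [.../XOX/XO.] d8

PV length from [.../XOX/XO.]: 2 plies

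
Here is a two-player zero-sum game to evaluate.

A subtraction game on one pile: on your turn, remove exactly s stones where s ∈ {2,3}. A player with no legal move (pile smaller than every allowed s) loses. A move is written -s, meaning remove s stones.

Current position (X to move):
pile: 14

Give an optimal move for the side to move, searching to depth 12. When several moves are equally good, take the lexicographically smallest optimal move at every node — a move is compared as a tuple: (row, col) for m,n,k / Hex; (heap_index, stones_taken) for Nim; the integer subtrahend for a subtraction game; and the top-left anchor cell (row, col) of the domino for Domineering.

X's best at [14]: -3

p1 X@[14]: -2[12]-1 -3[11]+1*
p2 O@[11]: -2[9]-1* -3[8]-1
p3 X@[9]: -2[7]-1 -3[6]+1*
p4 O@[6]: -2[4]-1* -3[3]-1
p5 X@[4]: -2[2]-1 -3[1]+1*
p6 O@[1] terminal -1; root [14] d12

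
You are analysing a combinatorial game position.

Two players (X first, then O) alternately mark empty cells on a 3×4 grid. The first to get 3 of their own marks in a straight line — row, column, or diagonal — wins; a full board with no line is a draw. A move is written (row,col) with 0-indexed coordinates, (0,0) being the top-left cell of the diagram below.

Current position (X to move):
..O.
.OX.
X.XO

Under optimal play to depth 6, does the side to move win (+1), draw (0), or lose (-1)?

p1 X@[..O./.OX./X.XO]: (0,0)[X.O./.OX./X.XO]+1* (0,1)[.XO./.OX./X.XO]+0 (0,3)[..OX/.OX./X.XO]+0 (1,0)[..O./XOX./X.XO]+1 (1,3)[..O./.OXX/X.XO]+0 (2,1)[..O./.OX./XXXO]+1
p2 O@[X.O./.OX./X.XO]: (0,1)[XOO./.OX./X.XO]-1* (0,3)[X.OO/.OX./X.XO]-1 (1,0)[X.O./OOX./X.XO]-1 (1,3)[X.O./.OXO/X.XO]-1 (2,1)[X.O./.OX./XOXO]-1
p3 X@[XOO./.OX./X.XO]: (0,3)[XOOX/.OX./X.XO]-1 (1,0)[XOO./XOX./X.XO]+1* (1,3)[XOO./.OXX/X.XO]-1 (2,1)[XOO./.OX./XXXO]+1
p4 O@[XOO./XOX./X.XO] terminal -1; root [..O./.OX./X.XO] d6

value(..O./.OX./X.XO, X) = +1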